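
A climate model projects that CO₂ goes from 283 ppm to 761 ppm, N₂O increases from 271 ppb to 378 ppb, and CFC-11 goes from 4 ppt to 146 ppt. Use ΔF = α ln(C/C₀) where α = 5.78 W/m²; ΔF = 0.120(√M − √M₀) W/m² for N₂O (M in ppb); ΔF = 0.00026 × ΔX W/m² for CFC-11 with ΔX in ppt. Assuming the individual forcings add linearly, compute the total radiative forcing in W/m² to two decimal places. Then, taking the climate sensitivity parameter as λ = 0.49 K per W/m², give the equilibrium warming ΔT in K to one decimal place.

CO₂: 5.78 × ln(761/283) = 5.78 × ln(2.68905) = 5.78 × 0.98919 = 5.7175 W/m².
N₂O: 0.120 × (√378 − √271) = 0.120 × (19.4422 − 16.4621) = 0.120 × 2.9801 = 0.3576 W/m².
CFC-11: ΔF = 0.00026 × (146 − 4) = 0.00026 × 142 = 0.0369 W/m².
Total ΔF = 5.7175 + 0.3576 + 0.0369 = 6.1120 W/m².
ΔT = λ ΔF = 0.49 × 6.11 = 2.9939 K.

ΔF = 6.11 W/m²; ΔT = 3.0 K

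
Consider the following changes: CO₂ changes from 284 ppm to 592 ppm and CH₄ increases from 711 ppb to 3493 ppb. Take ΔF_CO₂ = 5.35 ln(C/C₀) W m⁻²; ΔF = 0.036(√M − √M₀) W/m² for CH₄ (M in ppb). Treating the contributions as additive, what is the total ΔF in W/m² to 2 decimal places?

ΔF = 5.10 W/m²

CO₂: 5.35 × ln(592/284) = 5.35 × ln(2.08451) = 5.35 × 0.73453 = 3.9297 W/m².
CH₄: 0.036 × (√3493 − √711) = 0.036 × (59.1016 − 26.6646) = 0.036 × 32.4370 = 1.1677 W/m².
Total ΔF = 3.9297 + 1.1677 = 5.0974 W/m².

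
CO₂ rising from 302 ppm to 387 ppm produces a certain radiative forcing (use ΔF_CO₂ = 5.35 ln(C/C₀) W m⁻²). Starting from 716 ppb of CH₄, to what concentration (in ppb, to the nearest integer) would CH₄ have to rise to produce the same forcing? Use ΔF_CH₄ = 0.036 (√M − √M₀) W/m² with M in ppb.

CO₂ forcing: 5.35 × ln(387/302) = 5.35 × 0.247998 = 1.32679 W/m².
Set 0.036(√M − √716) = 1.32679: √M = 1.32679/0.036 + √716 = 36.8553 + 26.7582 = 63.6135.
M = (63.6135)² = 4046.68 ppb.

M ≈ 4047 ppb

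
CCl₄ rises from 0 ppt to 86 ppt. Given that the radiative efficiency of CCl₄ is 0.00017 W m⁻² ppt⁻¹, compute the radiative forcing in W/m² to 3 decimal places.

CCl₄: ΔF = 0.00017 × (86 − 0) = 0.00017 × 86 = 0.0146 W/m².

ΔF = 0.015 W/m²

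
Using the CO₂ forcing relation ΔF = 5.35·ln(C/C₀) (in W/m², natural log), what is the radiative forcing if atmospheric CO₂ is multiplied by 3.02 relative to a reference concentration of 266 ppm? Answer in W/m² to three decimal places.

Because the forcing depends only on the ratio C/C₀, the initial concentration does not enter.
ΔF = 5.35 × ln(3.02) = 5.35 × 1.10526 = 5.9131 W/m².

ΔF = 5.913 W/m²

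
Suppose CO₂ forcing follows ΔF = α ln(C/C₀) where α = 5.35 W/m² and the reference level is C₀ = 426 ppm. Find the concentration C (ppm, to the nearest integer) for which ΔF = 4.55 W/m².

Set 5.35 ln(C/426) = 4.55, so ln(C/426) = 4.55/5.35 = 0.85047.
Then C/426 = e^0.85047 = 2.34075, giving C = 426 × 2.34075 = 997.16 ppm.

C ≈ 997 ppm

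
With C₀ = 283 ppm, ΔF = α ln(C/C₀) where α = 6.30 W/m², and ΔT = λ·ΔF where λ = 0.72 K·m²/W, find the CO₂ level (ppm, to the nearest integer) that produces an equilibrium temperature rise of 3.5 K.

C ≈ 612 ppm

Required forcing: ΔF = ΔT/λ = 3.5/0.72 = 4.8611 W/m².
Then ln(C/283) = ΔF/6.30 = 4.8611/6.30 = 0.77160.
So C = 283 × e^0.77160 = 283 × 2.16322 = 612.19 ppm.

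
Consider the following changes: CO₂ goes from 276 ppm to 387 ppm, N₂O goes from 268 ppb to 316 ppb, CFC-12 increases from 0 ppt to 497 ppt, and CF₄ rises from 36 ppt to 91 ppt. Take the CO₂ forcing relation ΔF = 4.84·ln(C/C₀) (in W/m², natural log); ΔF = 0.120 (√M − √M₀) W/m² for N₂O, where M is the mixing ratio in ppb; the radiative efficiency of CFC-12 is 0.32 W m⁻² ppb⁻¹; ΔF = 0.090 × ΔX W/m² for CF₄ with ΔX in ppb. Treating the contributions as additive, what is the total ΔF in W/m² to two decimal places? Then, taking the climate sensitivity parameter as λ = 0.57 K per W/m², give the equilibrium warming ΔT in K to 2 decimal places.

CO₂: 4.84 × ln(387/276) = 4.84 × ln(1.40217) = 4.84 × 0.33802 = 1.6360 W/m².
N₂O: 0.120 × (√316 − √268) = 0.120 × (17.7764 − 16.3707) = 0.120 × 1.4057 = 0.1687 W/m².
CFC-12: Δ = 497 − 0 = 497 ppt = 0.497 ppb; ΔF = 0.32 × 0.497 = 0.1590 W/m².
CF₄: Δ = 91 − 36 = 55 ppt = 0.055 ppb; ΔF = 0.090 × 0.055 = 0.0050 W/m².
Total ΔF = 1.6360 + 0.1687 + 0.1590 + 0.0050 = 1.9687 W/m².
ΔT = λ ΔF = 0.57 × 1.97 = 1.1229 K.

ΔF = 1.97 W/m²; ΔT = 1.12 K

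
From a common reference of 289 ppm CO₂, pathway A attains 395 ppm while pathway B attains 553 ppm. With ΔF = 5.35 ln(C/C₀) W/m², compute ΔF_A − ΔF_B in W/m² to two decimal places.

ΔF_A − ΔF_B = -1.80 W/m²

ΔF_A = 5.35 ln(395/289) = 5.35 × 0.31246 = 1.6717 W/m².
ΔF_B = 5.35 ln(553/289) = 5.35 × 0.64893 = 3.4718 W/m².
Difference: 1.6717 − 3.4718 = -1.8001 W/m².
(Equivalently, ΔF_A − ΔF_B = 5.35 ln(395/553) = 5.35 × -0.33647 = -1.8001 W/m².)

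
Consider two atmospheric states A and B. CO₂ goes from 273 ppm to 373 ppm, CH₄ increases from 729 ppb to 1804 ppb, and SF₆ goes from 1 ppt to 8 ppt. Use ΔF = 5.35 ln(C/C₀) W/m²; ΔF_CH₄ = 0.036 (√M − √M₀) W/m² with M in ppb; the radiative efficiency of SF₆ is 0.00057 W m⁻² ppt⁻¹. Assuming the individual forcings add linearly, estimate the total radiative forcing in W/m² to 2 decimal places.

ΔF = 2.23 W/m²

CO₂: 5.35 × ln(373/273) = 5.35 × ln(1.36630) = 5.35 × 0.31211 = 1.6698 W/m².
CH₄: 0.036 × (√1804 − √729) = 0.036 × (42.4735 − 27.0000) = 0.036 × 15.4735 = 0.5570 W/m².
SF₆: ΔF = 0.00057 × (8 − 1) = 0.00057 × 7 = 0.0040 W/m².
Total ΔF = 1.6698 + 0.5570 + 0.0040 = 2.2308 W/m².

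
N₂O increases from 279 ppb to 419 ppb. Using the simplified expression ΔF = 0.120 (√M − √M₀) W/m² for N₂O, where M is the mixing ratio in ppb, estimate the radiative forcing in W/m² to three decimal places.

N₂O: 0.120 × (√419 − √279) = 0.120 × (20.4695 − 16.7033) = 0.120 × 3.7662 = 0.4519 W/m².

ΔF = 0.452 W/m²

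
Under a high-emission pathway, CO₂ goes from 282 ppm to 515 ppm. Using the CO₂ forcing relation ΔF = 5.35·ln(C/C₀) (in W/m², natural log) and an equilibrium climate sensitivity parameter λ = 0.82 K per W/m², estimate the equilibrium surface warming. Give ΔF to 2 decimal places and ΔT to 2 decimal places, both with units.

ΔF = 3.22 W/m²; ΔT = 2.64 K

CO₂: 5.35 × ln(515/282) = 5.35 × ln(1.82624) = 5.35 × 0.60226 = 3.2221 W/m².
ΔT = λ ΔF = 0.82 × 3.22 = 2.6404 K.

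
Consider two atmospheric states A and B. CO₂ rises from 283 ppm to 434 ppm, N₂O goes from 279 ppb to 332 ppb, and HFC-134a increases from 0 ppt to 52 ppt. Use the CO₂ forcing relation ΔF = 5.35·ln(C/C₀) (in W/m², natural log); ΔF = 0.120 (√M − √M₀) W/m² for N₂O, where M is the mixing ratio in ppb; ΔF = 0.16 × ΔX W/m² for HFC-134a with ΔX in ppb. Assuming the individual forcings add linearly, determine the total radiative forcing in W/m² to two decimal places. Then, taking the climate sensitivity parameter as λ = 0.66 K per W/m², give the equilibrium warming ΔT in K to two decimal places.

CO₂: 5.35 × ln(434/283) = 5.35 × ln(1.53357) = 5.35 × 0.42760 = 2.2877 W/m².
N₂O: 0.120 × (√332 − √279) = 0.120 × (18.2209 − 16.7033) = 0.120 × 1.5176 = 0.1821 W/m².
HFC-134a: Δ = 52 − 0 = 52 ppt = 0.052 ppb; ΔF = 0.16 × 0.052 = 0.0083 W/m².
Total ΔF = 2.2877 + 0.1821 + 0.0083 = 2.4781 W/m².
ΔT = λ ΔF = 0.66 × 2.48 = 1.6368 K.

ΔF = 2.48 W/m²; ΔT = 1.64 K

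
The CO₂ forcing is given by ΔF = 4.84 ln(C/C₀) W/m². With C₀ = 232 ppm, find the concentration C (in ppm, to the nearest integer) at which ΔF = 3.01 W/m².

C ≈ 432 ppm

Set 4.84 ln(C/232) = 3.01, so ln(C/232) = 3.01/4.84 = 0.62190.
Then C/232 = e^0.62190 = 1.86246, giving C = 232 × 1.86246 = 432.09 ppm.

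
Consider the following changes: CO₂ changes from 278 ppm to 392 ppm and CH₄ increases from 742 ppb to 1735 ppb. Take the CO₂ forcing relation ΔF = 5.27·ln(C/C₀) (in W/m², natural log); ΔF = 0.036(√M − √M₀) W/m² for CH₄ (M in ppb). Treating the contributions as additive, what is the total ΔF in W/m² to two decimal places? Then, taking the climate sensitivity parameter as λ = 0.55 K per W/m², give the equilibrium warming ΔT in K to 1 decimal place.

CO₂: 5.27 × ln(392/278) = 5.27 × ln(1.41007) = 5.27 × 0.34364 = 1.8110 W/m².
CH₄: 0.036 × (√1735 − √742) = 0.036 × (41.6533 − 27.2397) = 0.036 × 14.4136 = 0.5189 W/m².
Total ΔF = 1.8110 + 0.5189 = 2.3299 W/m².
ΔT = λ ΔF = 0.55 × 2.33 = 1.2815 K.

ΔF = 2.33 W/m²; ΔT = 1.3 K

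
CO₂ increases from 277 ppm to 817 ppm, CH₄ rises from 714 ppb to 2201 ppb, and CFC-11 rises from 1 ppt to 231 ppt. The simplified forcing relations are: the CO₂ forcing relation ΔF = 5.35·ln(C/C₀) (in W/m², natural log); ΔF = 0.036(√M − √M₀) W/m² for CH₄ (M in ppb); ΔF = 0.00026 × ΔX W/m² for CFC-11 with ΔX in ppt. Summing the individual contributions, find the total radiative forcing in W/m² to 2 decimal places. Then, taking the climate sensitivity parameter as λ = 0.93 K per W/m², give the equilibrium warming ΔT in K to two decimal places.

ΔF = 6.57 W/m²; ΔT = 6.11 K

CO₂: 5.35 × ln(817/277) = 5.35 × ln(2.94946) = 5.35 × 1.08162 = 5.7867 W/m².
CH₄: 0.036 × (√2201 − √714) = 0.036 × (46.9148 − 26.7208) = 0.036 × 20.1940 = 0.7270 W/m².
CFC-11: ΔF = 0.00026 × (231 − 1) = 0.00026 × 230 = 0.0598 W/m².
Total ΔF = 5.7867 + 0.7270 + 0.0598 = 6.5735 W/m².
ΔT = λ ΔF = 0.93 × 6.57 = 6.1101 K.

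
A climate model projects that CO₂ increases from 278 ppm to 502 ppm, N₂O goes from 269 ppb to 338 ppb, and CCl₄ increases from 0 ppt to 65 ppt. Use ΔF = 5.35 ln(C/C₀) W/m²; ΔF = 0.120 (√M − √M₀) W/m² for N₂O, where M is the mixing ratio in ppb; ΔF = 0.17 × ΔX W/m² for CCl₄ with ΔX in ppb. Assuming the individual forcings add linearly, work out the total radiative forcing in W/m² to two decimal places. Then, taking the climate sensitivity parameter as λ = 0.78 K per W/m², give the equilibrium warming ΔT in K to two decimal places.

ΔF = 3.41 W/m²; ΔT = 2.66 K

CO₂: 5.35 × ln(502/278) = 5.35 × ln(1.80576) = 5.35 × 0.59098 = 3.1617 W/m².
N₂O: 0.120 × (√338 − √269) = 0.120 × (18.3848 − 16.4012) = 0.120 × 1.9836 = 0.2380 W/m².
CCl₄: Δ = 65 − 0 = 65 ppt = 0.065 ppb; ΔF = 0.17 × 0.065 = 0.0111 W/m².
Total ΔF = 3.1617 + 0.2380 + 0.0111 = 3.4108 W/m².
ΔT = λ ΔF = 0.78 × 3.41 = 2.6598 K.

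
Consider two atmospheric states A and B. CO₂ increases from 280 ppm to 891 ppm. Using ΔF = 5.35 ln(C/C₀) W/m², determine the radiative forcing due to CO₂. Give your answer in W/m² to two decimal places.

ΔF = 6.19 W/m²

CO₂ absorption bands are partially saturated, so forcing scales with the logarithm of the concentration ratio.
CO₂: 5.35 × ln(891/280) = 5.35 × ln(3.18214) = 5.35 × 1.15755 = 6.1929 W/m².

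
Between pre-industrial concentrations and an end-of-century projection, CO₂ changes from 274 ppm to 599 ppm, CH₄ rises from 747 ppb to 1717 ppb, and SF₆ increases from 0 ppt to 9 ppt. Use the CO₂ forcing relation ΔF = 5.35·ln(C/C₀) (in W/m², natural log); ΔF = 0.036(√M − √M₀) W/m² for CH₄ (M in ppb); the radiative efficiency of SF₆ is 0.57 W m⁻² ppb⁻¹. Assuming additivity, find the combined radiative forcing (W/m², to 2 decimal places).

CO₂: 5.35 × ln(599/274) = 5.35 × ln(2.18613) = 5.35 × 0.78213 = 4.1844 W/m².
CH₄: 0.036 × (√1717 − √747) = 0.036 × (41.4367 − 27.3313) = 0.036 × 14.1054 = 0.5078 W/m².
SF₆: Δ = 9 − 0 = 9 ppt = 0.009 ppb; ΔF = 0.57 × 0.009 = 0.0051 W/m².
Total ΔF = 4.1844 + 0.5078 + 0.0051 = 4.6973 W/m².

ΔF = 4.70 W/m²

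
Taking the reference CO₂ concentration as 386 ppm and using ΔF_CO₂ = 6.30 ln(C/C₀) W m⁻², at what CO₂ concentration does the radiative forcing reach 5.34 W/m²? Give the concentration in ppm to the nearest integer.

Set 6.30 ln(C/386) = 5.34, so ln(C/386) = 5.34/6.30 = 0.84762.
Then C/386 = e^0.84762 = 2.33409, giving C = 386 × 2.33409 = 900.96 ppm.

C ≈ 901 ppm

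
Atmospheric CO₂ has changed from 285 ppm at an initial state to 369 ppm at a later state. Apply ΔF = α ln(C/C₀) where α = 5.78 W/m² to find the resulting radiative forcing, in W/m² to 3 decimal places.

ΔF = 1.493 W/m²

CO₂: 5.78 × ln(369/285) = 5.78 × ln(1.29474) = 5.78 × 0.25831 = 1.4930 W/m².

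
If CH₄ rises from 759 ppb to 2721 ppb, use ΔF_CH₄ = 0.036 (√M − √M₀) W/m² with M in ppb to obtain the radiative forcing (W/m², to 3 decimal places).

CH₄: 0.036 × (√2721 − √759) = 0.036 × (52.1632 − 27.5500) = 0.036 × 24.6132 = 0.8861 W/m².

ΔF = 0.886 W/m²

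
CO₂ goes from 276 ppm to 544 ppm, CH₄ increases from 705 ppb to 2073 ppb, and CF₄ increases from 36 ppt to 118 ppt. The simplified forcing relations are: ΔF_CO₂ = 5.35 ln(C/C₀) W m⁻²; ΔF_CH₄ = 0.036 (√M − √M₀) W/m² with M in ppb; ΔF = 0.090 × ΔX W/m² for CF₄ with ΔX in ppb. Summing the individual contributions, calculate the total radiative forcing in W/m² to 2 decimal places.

ΔF = 4.32 W/m²

CO₂: 5.35 × ln(544/276) = 5.35 × ln(1.97101) = 5.35 × 0.67855 = 3.6302 W/m².
CH₄: 0.036 × (√2073 − √705) = 0.036 × (45.5302 − 26.5518) = 0.036 × 18.9784 = 0.6832 W/m².
CF₄: Δ = 118 − 36 = 82 ppt = 0.082 ppb; ΔF = 0.090 × 0.082 = 0.0074 W/m².
Total ΔF = 3.6302 + 0.6832 + 0.0074 = 4.3208 W/m².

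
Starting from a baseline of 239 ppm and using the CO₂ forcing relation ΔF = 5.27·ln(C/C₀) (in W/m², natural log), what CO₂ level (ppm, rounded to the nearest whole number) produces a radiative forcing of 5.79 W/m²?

Set 5.27 ln(C/239) = 5.79, so ln(C/239) = 5.79/5.27 = 1.09867.
Then C/239 = e^1.09867 = 3.00017, giving C = 239 × 3.00017 = 717.04 ppm.

C ≈ 717 ppm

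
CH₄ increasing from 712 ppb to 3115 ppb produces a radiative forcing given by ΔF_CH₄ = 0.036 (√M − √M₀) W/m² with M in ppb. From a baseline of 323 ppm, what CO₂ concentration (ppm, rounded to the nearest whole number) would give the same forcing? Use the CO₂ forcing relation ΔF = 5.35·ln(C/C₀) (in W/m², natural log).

C ≈ 393 ppm

CH₄ forcing: 0.036 × (√3115 − √712) = 0.036 × (55.8122 − 26.6833) = 0.036 × 29.1289 = 1.04864 W/m².
Set 5.35 ln(C/323) = 1.04864: ln(C/323) = 1.04864/5.35 = 0.19601, so C = 323 × e^0.19601 = 323 × 1.21654 = 392.94 ppm.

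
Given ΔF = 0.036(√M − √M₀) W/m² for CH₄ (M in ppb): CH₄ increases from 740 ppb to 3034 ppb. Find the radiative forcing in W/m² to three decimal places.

ΔF = 1.004 W/m²

CH₄: 0.036 × (√3034 − √740) = 0.036 × (55.0818 − 27.2029) = 0.036 × 27.8789 = 1.0036 W/m².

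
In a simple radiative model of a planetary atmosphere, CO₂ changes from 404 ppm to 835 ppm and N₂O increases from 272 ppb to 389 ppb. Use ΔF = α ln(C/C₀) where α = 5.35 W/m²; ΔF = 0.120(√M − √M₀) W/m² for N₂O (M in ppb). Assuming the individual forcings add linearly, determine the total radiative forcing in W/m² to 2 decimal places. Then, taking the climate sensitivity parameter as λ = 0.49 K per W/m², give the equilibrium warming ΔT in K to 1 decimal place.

ΔF = 4.27 W/m²; ΔT = 2.1 K

CO₂: 5.35 × ln(835/404) = 5.35 × ln(2.06683) = 5.35 × 0.72602 = 3.8842 W/m².
N₂O: 0.120 × (√389 − √272) = 0.120 × (19.7231 − 16.4924) = 0.120 × 3.2307 = 0.3877 W/m².
Total ΔF = 3.8842 + 0.3877 = 4.2719 W/m².
ΔT = λ ΔF = 0.49 × 4.27 = 2.0923 K.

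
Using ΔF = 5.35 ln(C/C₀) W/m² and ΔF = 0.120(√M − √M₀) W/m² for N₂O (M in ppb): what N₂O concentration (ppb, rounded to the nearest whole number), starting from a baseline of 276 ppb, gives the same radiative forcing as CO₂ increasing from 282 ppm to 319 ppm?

M ≈ 489 ppb

CO₂ forcing: 5.35 × ln(319/282) = 5.35 × 0.123284 = 0.65957 W/m².
Set 0.120(√M − √276) = 0.65957: √M = 0.65957/0.120 + √276 = 5.4964 + 16.6132 = 22.1096.
M = (22.1096)² = 488.83 ppb.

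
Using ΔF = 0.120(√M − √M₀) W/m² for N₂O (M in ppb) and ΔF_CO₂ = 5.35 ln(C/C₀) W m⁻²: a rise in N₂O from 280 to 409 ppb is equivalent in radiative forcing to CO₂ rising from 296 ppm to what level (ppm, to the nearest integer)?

N₂O forcing: 0.120 × (√409 − √280) = 0.120 × (20.2237 − 16.7332) = 0.120 × 3.4905 = 0.41886 W/m².
Set 5.35 ln(C/296) = 0.41886: ln(C/296) = 0.41886/5.35 = 0.07829, so C = 296 × e^0.07829 = 296 × 1.08144 = 320.11 ppm.

C ≈ 320 ppm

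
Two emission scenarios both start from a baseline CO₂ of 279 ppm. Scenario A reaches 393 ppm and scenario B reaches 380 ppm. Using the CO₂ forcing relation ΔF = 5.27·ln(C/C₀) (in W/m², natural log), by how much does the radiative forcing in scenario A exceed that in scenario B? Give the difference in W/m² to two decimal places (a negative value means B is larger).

ΔF_A = 5.27 ln(393/279) = 5.27 × 0.34260 = 1.8055 W/m².
ΔF_B = 5.27 ln(380/279) = 5.27 × 0.30896 = 1.6282 W/m².
Difference: 1.8055 − 1.6282 = 0.1773 W/m².

ΔF_A − ΔF_B = 0.18 W/m²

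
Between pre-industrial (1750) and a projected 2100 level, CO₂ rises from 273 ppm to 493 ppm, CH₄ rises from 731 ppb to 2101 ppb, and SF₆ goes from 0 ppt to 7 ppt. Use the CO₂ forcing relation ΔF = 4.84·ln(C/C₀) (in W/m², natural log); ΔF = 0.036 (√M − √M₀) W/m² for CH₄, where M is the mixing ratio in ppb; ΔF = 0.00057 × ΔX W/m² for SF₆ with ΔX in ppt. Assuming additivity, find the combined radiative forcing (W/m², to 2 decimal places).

CO₂: 4.84 × ln(493/273) = 4.84 × ln(1.80586) = 4.84 × 0.59104 = 2.8606 W/m².
CH₄: 0.036 × (√2101 − √731) = 0.036 × (45.8367 − 27.0370) = 0.036 × 18.7997 = 0.6768 W/m².
SF₆: ΔF = 0.00057 × (7 − 0) = 0.00057 × 7 = 0.0040 W/m².
Total ΔF = 2.8606 + 0.6768 + 0.0040 = 3.5414 W/m².

ΔF = 3.54 W/m²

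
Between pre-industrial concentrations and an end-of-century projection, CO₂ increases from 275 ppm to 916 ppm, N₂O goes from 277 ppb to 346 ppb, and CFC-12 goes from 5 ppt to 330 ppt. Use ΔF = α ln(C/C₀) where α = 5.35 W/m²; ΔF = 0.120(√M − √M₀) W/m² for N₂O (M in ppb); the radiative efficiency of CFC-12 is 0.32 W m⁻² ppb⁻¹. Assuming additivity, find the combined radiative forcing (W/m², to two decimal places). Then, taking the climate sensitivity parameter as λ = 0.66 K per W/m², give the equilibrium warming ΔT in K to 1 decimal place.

CO₂: 5.35 × ln(916/275) = 5.35 × ln(3.33091) = 5.35 × 1.20325 = 6.4374 W/m².
N₂O: 0.120 × (√346 − √277) = 0.120 × (18.6011 − 16.6433) = 0.120 × 1.9578 = 0.2349 W/m².
CFC-12: Δ = 330 − 5 = 325 ppt = 0.325 ppb; ΔF = 0.32 × 0.325 = 0.1040 W/m².
Total ΔF = 6.4374 + 0.2349 + 0.1040 = 6.7763 W/m².
ΔT = λ ΔF = 0.66 × 6.78 = 4.4748 K.

ΔF = 6.78 W/m²; ΔT = 4.5 K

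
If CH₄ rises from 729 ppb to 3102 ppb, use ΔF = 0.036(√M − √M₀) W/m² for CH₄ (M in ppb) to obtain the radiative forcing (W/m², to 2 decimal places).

CH₄: 0.036 × (√3102 − √729) = 0.036 × (55.6956 − 27.0000) = 0.036 × 28.6956 = 1.0330 W/m².

ΔF = 1.03 W/m²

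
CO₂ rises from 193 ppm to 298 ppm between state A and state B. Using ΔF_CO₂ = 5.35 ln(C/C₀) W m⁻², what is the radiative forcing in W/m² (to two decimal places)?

CO₂: 5.35 × ln(298/193) = 5.35 × ln(1.54404) = 5.35 × 0.43440 = 2.3240 W/m².

ΔF = 2.32 W/m²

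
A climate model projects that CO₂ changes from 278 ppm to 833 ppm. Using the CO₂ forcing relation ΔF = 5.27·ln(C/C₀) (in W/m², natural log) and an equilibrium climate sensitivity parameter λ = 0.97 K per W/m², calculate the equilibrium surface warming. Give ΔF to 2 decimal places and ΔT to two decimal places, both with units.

ΔF = 5.78 W/m²; ΔT = 5.61 K

CO₂: 5.27 × ln(833/278) = 5.27 × ln(2.99640) = 5.27 × 1.09741 = 5.7834 W/m².
ΔT = λ ΔF = 0.97 × 5.78 = 5.6066 K.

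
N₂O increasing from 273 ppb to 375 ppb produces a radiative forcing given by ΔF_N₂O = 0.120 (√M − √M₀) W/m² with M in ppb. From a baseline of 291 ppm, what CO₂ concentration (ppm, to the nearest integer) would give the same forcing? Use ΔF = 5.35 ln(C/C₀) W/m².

N₂O forcing: 0.120 × (√375 − √273) = 0.120 × (19.3649 − 16.5227) = 0.120 × 2.8422 = 0.34106 W/m².
Set 5.35 ln(C/291) = 0.34106: ln(C/291) = 0.34106/5.35 = 0.06375, so C = 291 × e^0.06375 = 291 × 1.06583 = 310.16 ppm.

C ≈ 310 ppm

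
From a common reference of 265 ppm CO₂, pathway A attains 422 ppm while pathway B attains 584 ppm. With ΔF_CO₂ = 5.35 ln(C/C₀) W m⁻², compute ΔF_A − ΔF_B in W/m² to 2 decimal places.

ΔF_A = 5.35 ln(422/265) = 5.35 × 0.46528 = 2.4892 W/m².
ΔF_B = 5.35 ln(584/265) = 5.35 × 0.79017 = 4.2274 W/m².
Difference: 2.4892 − 4.2274 = -1.7382 W/m².
(Equivalently, ΔF_A − ΔF_B = 5.35 ln(422/584) = 5.35 × -0.32490 = -1.7382 W/m².)

ΔF_A − ΔF_B = -1.74 W/m²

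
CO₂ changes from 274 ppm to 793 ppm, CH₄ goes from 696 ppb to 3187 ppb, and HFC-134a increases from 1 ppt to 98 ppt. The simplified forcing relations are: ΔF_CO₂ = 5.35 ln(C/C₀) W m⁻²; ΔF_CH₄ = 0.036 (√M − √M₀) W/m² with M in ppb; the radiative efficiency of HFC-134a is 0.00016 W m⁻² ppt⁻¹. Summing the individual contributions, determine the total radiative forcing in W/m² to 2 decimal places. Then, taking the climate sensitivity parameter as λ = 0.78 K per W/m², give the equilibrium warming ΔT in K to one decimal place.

CO₂: 5.35 × ln(793/274) = 5.35 × ln(2.89416) = 5.35 × 1.06269 = 5.6854 W/m².
CH₄: 0.036 × (√3187 − √696) = 0.036 × (56.4535 − 26.3818) = 0.036 × 30.0717 = 1.0826 W/m².
HFC-134a: ΔF = 0.00016 × (98 − 1) = 0.00016 × 97 = 0.0155 W/m².
Total ΔF = 5.6854 + 1.0826 + 0.0155 = 6.7835 W/m².
ΔT = λ ΔF = 0.78 × 6.78 = 5.2884 K.

ΔF = 6.78 W/m²; ΔT = 5.3 K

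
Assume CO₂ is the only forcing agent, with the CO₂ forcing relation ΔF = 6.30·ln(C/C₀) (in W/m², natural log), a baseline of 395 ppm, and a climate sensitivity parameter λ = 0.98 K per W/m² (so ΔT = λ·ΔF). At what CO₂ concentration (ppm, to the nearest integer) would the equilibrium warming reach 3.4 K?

Required forcing: ΔF = ΔT/λ = 3.4/0.98 = 3.4694 W/m².
Then ln(C/395) = ΔF/6.30 = 3.4694/6.30 = 0.55070.
So C = 395 × e^0.55070 = 395 × 1.73447 = 685.12 ppm.

C ≈ 685 ppm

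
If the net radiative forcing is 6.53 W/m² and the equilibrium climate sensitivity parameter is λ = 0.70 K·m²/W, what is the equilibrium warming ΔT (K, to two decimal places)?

ΔT = 4.57 K

ΔT = λ ΔF = 0.70 × 6.53 = 4.5710 K.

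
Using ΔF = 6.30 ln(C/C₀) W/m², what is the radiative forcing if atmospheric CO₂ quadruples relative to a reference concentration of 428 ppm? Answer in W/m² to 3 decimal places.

ΔF = 6.30 × ln(4) = 6.30 × 1.38629 = 8.7336 W/m².

ΔF = 8.734 W/m²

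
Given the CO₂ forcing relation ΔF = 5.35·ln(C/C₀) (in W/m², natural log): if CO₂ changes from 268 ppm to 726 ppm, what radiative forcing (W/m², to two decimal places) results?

ΔF = 5.33 W/m²

CO₂: 5.35 × ln(726/268) = 5.35 × ln(2.70896) = 5.35 × 0.99656 = 5.3316 W/m².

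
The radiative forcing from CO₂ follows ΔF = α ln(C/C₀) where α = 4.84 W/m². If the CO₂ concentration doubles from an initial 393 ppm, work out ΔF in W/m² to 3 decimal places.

ΔF = 4.84 × ln(2) = 4.84 × 0.69315 = 3.3548 W/m².

ΔF = 3.355 W/m²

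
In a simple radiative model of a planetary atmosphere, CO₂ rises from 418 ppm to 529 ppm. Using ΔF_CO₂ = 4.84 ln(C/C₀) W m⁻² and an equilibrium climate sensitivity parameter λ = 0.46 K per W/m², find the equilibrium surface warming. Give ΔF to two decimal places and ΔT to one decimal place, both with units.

ΔF = 1.14 W/m²; ΔT = 0.5 K

CO₂: 4.84 × ln(529/418) = 4.84 × ln(1.26555) = 4.84 × 0.23551 = 1.1399 W/m².
ΔT = λ ΔF = 0.46 × 1.14 = 0.5244 K.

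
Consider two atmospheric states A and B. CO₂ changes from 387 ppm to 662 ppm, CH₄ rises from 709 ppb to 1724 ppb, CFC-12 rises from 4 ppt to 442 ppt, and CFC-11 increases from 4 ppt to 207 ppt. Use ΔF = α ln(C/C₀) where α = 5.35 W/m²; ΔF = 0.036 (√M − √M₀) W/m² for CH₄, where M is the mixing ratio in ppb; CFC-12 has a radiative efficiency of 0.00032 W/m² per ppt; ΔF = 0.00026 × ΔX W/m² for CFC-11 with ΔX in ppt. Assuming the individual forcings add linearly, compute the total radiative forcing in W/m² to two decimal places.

CO₂: 5.35 × ln(662/387) = 5.35 × ln(1.71059) = 5.35 × 0.53684 = 2.8721 W/m².
CH₄: 0.036 × (√1724 − √709) = 0.036 × (41.5211 − 26.6271) = 0.036 × 14.8940 = 0.5362 W/m².
CFC-12: ΔF = 0.00032 × (442 − 4) = 0.00032 × 438 = 0.1402 W/m².
CFC-11: ΔF = 0.00026 × (207 − 4) = 0.00026 × 203 = 0.0528 W/m².
Total ΔF = 2.8721 + 0.5362 + 0.1402 + 0.0528 = 3.6013 W/m².

ΔF = 3.60 W/m²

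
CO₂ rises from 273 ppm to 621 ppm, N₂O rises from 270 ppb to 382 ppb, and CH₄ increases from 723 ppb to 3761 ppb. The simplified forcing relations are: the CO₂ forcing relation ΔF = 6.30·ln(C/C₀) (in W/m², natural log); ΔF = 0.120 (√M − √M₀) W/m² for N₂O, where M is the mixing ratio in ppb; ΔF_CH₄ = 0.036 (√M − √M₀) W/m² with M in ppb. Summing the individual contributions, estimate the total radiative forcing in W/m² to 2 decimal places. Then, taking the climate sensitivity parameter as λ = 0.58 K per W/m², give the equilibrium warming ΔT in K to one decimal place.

CO₂: 6.30 × ln(621/273) = 6.30 × ln(2.27473) = 6.30 × 0.82186 = 5.1777 W/m².
N₂O: 0.120 × (√382 − √270) = 0.120 × (19.5448 − 16.4317) = 0.120 × 3.1131 = 0.3736 W/m².
CH₄: 0.036 × (√3761 − √723) = 0.036 × (61.3270 − 26.8887) = 0.036 × 34.4383 = 1.2398 W/m².
Total ΔF = 5.1777 + 0.3736 + 1.2398 = 6.7911 W/m².
ΔT = λ ΔF = 0.58 × 6.79 = 3.9382 K.

ΔF = 6.79 W/m²; ΔT = 3.9 K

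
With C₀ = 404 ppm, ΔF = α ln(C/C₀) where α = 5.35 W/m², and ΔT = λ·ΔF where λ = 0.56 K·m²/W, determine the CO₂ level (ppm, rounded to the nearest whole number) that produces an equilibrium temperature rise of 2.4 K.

Required forcing: ΔF = ΔT/λ = 2.4/0.56 = 4.2857 W/m².
Then ln(C/404) = ΔF/5.35 = 4.2857/5.35 = 0.80107.
So C = 404 × e^0.80107 = 404 × 2.22792 = 900.08 ppm.

C ≈ 900 ppm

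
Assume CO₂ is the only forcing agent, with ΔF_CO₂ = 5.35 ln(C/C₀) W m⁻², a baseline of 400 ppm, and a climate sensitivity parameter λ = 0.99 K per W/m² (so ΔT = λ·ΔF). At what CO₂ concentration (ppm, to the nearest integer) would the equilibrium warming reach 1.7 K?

Required forcing: ΔF = ΔT/λ = 1.7/0.99 = 1.7172 W/m².
Then ln(C/400) = ΔF/5.35 = 1.7172/5.35 = 0.32097.
So C = 400 × e^0.32097 = 400 × 1.37846 = 551.38 ppm.

C ≈ 551 ppm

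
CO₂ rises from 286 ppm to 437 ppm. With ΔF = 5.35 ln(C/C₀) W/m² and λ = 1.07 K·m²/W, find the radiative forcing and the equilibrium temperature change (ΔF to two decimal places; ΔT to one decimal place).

ΔF = 2.27 W/m²; ΔT = 2.4 K

CO₂: 5.35 × ln(437/286) = 5.35 × ln(1.52797) = 5.35 × 0.42394 = 2.2681 W/m².
ΔT = λ ΔF = 1.07 × 2.27 = 2.4289 K.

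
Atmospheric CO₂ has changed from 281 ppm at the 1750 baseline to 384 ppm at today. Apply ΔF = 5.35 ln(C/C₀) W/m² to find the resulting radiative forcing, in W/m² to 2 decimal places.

ΔF = 1.67 W/m²

CO₂: 5.35 × ln(384/281) = 5.35 × ln(1.36655) = 5.35 × 0.31229 = 1.6708 W/m².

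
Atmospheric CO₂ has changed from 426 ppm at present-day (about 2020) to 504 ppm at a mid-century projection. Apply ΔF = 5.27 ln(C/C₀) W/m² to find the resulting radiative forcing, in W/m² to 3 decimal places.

CO₂: 5.27 × ln(504/426) = 5.27 × ln(1.18310) = 5.27 × 0.16814 = 0.8861 W/m².

ΔF = 0.886 W/m²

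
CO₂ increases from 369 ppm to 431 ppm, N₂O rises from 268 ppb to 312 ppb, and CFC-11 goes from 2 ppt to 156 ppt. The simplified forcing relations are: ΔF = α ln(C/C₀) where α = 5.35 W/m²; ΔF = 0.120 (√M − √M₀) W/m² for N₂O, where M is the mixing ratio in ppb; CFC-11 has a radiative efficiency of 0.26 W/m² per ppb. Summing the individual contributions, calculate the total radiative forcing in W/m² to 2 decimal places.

ΔF = 1.03 W/m²

CO₂: 5.35 × ln(431/369) = 5.35 × ln(1.16802) = 5.35 × 0.15531 = 0.8309 W/m².
N₂O: 0.120 × (√312 − √268) = 0.120 × (17.6635 − 16.3707) = 0.120 × 1.2928 = 0.1551 W/m².
CFC-11: Δ = 156 − 2 = 154 ppt = 0.154 ppb; ΔF = 0.26 × 0.154 = 0.0400 W/m².
Total ΔF = 0.8309 + 0.1551 + 0.0400 = 1.0260 W/m².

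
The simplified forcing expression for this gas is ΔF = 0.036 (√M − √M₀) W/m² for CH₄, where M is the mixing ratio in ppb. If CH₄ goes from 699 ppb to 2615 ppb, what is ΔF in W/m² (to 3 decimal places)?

ΔF = 0.889 W/m²

CH₄: 0.036 × (√2615 − √699) = 0.036 × (51.1371 − 26.4386) = 0.036 × 24.6985 = 0.8891 W/m².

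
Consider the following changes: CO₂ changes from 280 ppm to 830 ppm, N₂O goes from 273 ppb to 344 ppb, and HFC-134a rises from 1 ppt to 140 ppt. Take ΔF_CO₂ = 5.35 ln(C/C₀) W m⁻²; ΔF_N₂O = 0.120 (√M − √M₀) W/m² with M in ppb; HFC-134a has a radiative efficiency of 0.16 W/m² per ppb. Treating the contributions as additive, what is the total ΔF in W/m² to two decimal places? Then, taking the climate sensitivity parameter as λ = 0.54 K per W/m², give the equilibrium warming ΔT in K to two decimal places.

CO₂: 5.35 × ln(830/280) = 5.35 × ln(2.96429) = 5.35 × 1.08664 = 5.8135 W/m².
N₂O: 0.120 × (√344 − √273) = 0.120 × (18.5472 − 16.5227) = 0.120 × 2.0245 = 0.2429 W/m².
HFC-134a: Δ = 140 − 1 = 139 ppt = 0.139 ppb; ΔF = 0.16 × 0.139 = 0.0222 W/m².
Total ΔF = 5.8135 + 0.2429 + 0.0222 = 6.0786 W/m².
ΔT = λ ΔF = 0.54 × 6.08 = 3.2832 K.

ΔF = 6.08 W/m²; ΔT = 3.28 K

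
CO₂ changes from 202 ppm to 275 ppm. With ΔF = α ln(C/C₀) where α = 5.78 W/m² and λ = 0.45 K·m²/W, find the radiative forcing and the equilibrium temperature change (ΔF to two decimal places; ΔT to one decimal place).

CO₂: 5.78 × ln(275/202) = 5.78 × ln(1.36139) = 5.78 × 0.30851 = 1.7832 W/m².
ΔT = λ ΔF = 0.45 × 1.78 = 0.8010 K.

ΔF = 1.78 W/m²; ΔT = 0.8 K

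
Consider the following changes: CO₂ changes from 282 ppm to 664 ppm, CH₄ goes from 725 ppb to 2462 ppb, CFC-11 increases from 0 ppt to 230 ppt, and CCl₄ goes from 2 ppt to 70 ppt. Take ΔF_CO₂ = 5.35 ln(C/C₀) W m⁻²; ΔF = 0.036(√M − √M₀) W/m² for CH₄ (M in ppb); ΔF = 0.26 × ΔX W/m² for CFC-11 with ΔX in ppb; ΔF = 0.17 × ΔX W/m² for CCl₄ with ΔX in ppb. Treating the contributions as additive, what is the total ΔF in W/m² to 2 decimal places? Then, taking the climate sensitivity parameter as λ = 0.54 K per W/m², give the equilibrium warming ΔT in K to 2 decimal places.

CO₂: 5.35 × ln(664/282) = 5.35 × ln(2.35461) = 5.35 × 0.85638 = 4.5816 W/m².
CH₄: 0.036 × (√2462 − √725) = 0.036 × (49.6185 − 26.9258) = 0.036 × 22.6927 = 0.8169 W/m².
CFC-11: Δ = 230 − 0 = 230 ppt = 0.230 ppb; ΔF = 0.26 × 0.230 = 0.0598 W/m².
CCl₄: Δ = 70 − 2 = 68 ppt = 0.068 ppb; ΔF = 0.17 × 0.068 = 0.0116 W/m².
Total ΔF = 4.5816 + 0.8169 + 0.0598 + 0.0116 = 5.4699 W/m².
ΔT = λ ΔF = 0.54 × 5.47 = 2.9538 K.

ΔF = 5.47 W/m²; ΔT = 2.95 K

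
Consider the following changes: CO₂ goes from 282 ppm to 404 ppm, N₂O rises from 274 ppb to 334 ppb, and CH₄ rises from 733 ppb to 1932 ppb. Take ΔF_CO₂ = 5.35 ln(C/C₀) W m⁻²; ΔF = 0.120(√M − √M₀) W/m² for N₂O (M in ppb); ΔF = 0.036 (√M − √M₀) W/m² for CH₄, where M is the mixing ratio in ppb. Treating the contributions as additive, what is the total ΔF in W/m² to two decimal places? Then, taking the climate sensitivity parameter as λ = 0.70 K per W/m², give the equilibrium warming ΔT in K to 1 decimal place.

CO₂: 5.35 × ln(404/282) = 5.35 × ln(1.43262) = 5.35 × 0.35950 = 1.9233 W/m².
N₂O: 0.120 × (√334 − √274) = 0.120 × (18.2757 − 16.5529) = 0.120 × 1.7228 = 0.2067 W/m².
CH₄: 0.036 × (√1932 − √733) = 0.036 × (43.9545 − 27.0740) = 0.036 × 16.8805 = 0.6077 W/m².
Total ΔF = 1.9233 + 0.2067 + 0.6077 = 2.7377 W/m².
ΔT = λ ΔF = 0.70 × 2.74 = 1.9180 K.

ΔF = 2.74 W/m²; ΔT = 1.9 K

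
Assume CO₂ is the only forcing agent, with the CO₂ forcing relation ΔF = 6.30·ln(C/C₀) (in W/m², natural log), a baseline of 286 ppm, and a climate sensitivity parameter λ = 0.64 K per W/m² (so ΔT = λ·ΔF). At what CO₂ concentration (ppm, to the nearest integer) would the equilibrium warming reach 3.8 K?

C ≈ 734 ppm

Required forcing: ΔF = ΔT/λ = 3.8/0.64 = 5.9375 W/m².
Then ln(C/286) = ΔF/6.30 = 5.9375/6.30 = 0.94246.
So C = 286 × e^0.94246 = 286 × 2.56629 = 733.96 ppm.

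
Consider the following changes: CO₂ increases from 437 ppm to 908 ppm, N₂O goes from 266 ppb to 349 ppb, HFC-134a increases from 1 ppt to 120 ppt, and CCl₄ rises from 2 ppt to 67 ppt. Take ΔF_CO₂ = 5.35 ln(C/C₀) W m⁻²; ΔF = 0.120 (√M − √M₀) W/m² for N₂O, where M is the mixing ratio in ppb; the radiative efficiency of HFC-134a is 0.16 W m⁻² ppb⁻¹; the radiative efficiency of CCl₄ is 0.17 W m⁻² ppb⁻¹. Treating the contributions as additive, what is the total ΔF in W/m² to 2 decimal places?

CO₂: 5.35 × ln(908/437) = 5.35 × ln(2.07780) = 5.35 × 0.73131 = 3.9125 W/m².
N₂O: 0.120 × (√349 − √266) = 0.120 × (18.6815 − 16.3095) = 0.120 × 2.3720 = 0.2846 W/m².
HFC-134a: Δ = 120 − 1 = 119 ppt = 0.119 ppb; ΔF = 0.16 × 0.119 = 0.0190 W/m².
CCl₄: Δ = 67 − 2 = 65 ppt = 0.065 ppb; ΔF = 0.17 × 0.065 = 0.0111 W/m².
Total ΔF = 3.9125 + 0.2846 + 0.0190 + 0.0111 = 4.2272 W/m².

ΔF = 4.23 W/m²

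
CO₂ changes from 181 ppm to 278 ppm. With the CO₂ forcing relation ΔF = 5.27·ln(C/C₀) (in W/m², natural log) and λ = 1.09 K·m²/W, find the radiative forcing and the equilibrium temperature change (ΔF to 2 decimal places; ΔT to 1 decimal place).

ΔF = 2.26 W/m²; ΔT = 2.5 K

CO₂: 5.27 × ln(278/181) = 5.27 × ln(1.53591) = 5.27 × 0.42912 = 2.2615 W/m².
ΔT = λ ΔF = 1.09 × 2.26 = 2.4634 K.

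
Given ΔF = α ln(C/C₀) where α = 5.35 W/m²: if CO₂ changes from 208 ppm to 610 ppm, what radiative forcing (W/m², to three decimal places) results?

ΔF = 5.756 W/m²

CO₂ absorption bands are partially saturated, so forcing scales with the logarithm of the concentration ratio.
CO₂: 5.35 × ln(610/208) = 5.35 × ln(2.93269) = 5.35 × 1.07592 = 5.7562 W/m².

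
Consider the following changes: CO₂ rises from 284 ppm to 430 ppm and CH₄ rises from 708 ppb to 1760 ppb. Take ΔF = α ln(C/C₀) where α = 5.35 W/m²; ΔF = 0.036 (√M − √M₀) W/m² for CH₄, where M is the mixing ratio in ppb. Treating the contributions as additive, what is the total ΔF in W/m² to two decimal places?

ΔF = 2.77 W/m²

CO₂: 5.35 × ln(430/284) = 5.35 × ln(1.51408) = 5.35 × 0.41481 = 2.2192 W/m².
CH₄: 0.036 × (√1760 − √708) = 0.036 × (41.9524 − 26.6083) = 0.036 × 15.3441 = 0.5524 W/m².
Total ΔF = 2.2192 + 0.5524 = 2.7716 W/m².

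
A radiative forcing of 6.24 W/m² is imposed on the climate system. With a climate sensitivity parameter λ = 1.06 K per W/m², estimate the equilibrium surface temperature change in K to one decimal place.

ΔT = λ ΔF = 1.06 × 6.24 = 6.6144 K.

ΔT = 6.6 K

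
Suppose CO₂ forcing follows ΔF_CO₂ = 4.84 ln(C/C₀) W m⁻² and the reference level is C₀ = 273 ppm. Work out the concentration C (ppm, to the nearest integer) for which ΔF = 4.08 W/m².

C ≈ 634 ppm

Set 4.84 ln(C/273) = 4.08, so ln(C/273) = 4.08/4.84 = 0.84298.
Then C/273 = e^0.84298 = 2.32328, giving C = 273 × 2.32328 = 634.26 ppm.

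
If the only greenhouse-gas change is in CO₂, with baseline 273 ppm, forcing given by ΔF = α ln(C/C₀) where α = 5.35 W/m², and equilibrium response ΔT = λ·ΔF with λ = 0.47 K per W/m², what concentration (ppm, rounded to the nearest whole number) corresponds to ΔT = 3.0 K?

C ≈ 900 ppm

Required forcing: ΔF = ΔT/λ = 3.0/0.47 = 6.3830 W/m².
Then ln(C/273) = ΔF/5.35 = 6.3830/5.35 = 1.19308.
So C = 273 × e^1.19308 = 273 × 3.29722 = 900.14 ppm.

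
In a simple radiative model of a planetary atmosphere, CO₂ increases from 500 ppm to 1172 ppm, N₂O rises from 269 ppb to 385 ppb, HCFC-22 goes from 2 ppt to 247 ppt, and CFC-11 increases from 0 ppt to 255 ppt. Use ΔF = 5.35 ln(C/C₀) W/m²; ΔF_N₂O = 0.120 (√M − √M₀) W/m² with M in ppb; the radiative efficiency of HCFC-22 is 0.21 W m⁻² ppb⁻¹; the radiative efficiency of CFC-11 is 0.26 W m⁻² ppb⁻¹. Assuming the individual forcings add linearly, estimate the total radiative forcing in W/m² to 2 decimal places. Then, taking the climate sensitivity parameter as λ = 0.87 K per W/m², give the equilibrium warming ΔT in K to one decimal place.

CO₂: 5.35 × ln(1172/500) = 5.35 × ln(2.34400) = 5.35 × 0.85186 = 4.5575 W/m².
N₂O: 0.120 × (√385 − √269) = 0.120 × (19.6214 − 16.4012) = 0.120 × 3.2202 = 0.3864 W/m².
HCFC-22: Δ = 247 − 2 = 245 ppt = 0.245 ppb; ΔF = 0.21 × 0.245 = 0.0515 W/m².
CFC-11: Δ = 255 − 0 = 255 ppt = 0.255 ppb; ΔF = 0.26 × 0.255 = 0.0663 W/m².
Total ΔF = 4.5575 + 0.3864 + 0.0515 + 0.0663 = 5.0617 W/m².
ΔT = λ ΔF = 0.87 × 5.06 = 4.4022 K.

ΔF = 5.06 W/m²; ΔT = 4.4 K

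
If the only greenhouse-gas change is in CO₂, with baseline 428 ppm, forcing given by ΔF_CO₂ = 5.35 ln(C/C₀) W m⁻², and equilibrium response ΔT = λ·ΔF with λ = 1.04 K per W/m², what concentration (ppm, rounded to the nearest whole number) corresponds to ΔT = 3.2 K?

C ≈ 761 ppm

Required forcing: ΔF = ΔT/λ = 3.2/1.04 = 3.0769 W/m².
Then ln(C/428) = ΔF/5.35 = 3.0769/5.35 = 0.57512.
So C = 428 × e^0.57512 = 428 × 1.77734 = 760.70 ppm.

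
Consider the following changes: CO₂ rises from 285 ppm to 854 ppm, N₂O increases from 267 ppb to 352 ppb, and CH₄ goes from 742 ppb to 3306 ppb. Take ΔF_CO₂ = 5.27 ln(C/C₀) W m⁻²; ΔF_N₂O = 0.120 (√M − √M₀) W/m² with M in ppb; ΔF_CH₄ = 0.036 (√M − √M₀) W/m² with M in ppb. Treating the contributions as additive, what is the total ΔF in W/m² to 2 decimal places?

CO₂: 5.27 × ln(854/285) = 5.27 × ln(2.99649) = 5.27 × 1.09744 = 5.7835 W/m².
N₂O: 0.120 × (√352 − √267) = 0.120 × (18.7617 − 16.3401) = 0.120 × 2.4216 = 0.2906 W/m².
CH₄: 0.036 × (√3306 − √742) = 0.036 × (57.4978 − 27.2397) = 0.036 × 30.2581 = 1.0893 W/m².
Total ΔF = 5.7835 + 0.2906 + 1.0893 = 7.1634 W/m².

ΔF = 7.16 W/m²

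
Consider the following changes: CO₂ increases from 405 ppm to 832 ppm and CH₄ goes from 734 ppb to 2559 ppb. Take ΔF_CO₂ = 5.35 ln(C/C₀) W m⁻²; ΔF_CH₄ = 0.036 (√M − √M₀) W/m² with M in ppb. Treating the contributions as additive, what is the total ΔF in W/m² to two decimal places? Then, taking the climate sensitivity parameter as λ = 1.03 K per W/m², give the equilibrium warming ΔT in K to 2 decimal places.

ΔF = 4.70 W/m²; ΔT = 4.84 K

CO₂: 5.35 × ln(832/405) = 5.35 × ln(2.05432) = 5.35 × 0.71994 = 3.8517 W/m².
CH₄: 0.036 × (√2559 − √734) = 0.036 × (50.5866 − 27.0924) = 0.036 × 23.4942 = 0.8458 W/m².
Total ΔF = 3.8517 + 0.8458 = 4.6975 W/m².
ΔT = λ ΔF = 1.03 × 4.70 = 4.8410 K.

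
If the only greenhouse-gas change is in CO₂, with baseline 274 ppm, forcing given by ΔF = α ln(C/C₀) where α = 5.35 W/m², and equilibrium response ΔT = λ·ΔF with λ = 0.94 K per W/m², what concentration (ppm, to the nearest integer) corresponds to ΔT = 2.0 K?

C ≈ 408 ppm

Required forcing: ΔF = ΔT/λ = 2.0/0.94 = 2.1277 W/m².
Then ln(C/274) = ΔF/5.35 = 2.1277/5.35 = 0.39770.
So C = 274 × e^0.39770 = 274 × 1.48840 = 407.82 ppm.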